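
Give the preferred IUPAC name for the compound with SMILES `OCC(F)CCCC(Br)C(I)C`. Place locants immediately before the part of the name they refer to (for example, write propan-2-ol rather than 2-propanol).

The longest carbon chain that includes the –OH group has 8 carbons, so the parent hydride is octane.
The highest-priority functional group is an alcohol (–OH), so the name ends in -ol.
The numbering direction is chosen so that numbering from this end puts the hydroxyl group at C-1 rather than C-8.
With this numbering: the hydroxyl at C-1; a bromo group at C-6; a fluoro group at C-2; an iodo group at C-7.
Substituent prefixes are cited in alphabetical order (multiplying prefixes like di-/tri- are ignored for ordering).
Putting it together: 6-bromo-2-fluoro-7-iodooctan-1-ol.

6-bromo-2-fluoro-7-iodooctan-1-ol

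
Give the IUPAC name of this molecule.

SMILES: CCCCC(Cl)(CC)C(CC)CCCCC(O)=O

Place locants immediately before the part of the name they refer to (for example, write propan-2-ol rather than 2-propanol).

7-chloro-6,7-diethylundecanoic acid

Counting along the main chain through the –COOH group gives 11 carbons: the parent is undecane.
The principal characteristic group is a carboxylic acid (terminal –COOH), named with the suffix -oic acid.
Choose the numbering such that the carboxylic acid carbon is C-1 by definition.
That gives a chloro group at C-7; ethyl groups at C-6 and C-7.
The substituents are ordered alphabetically, ignoring any di-/tri- multipliers.
The name is 7-chloro-6,7-diethylundecanoic acid.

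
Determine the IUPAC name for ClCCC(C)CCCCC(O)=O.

The longest chain bearing the –COOH group is 8 carbons long (octane).
The principal characteristic group is a carboxylic acid (terminal –COOH), named with the suffix -oic acid.
Choose the numbering such that the carboxylic acid carbon is C-1 by definition.
That gives a chloro group at C-8; a methyl group at C-6.
The substituents are ordered alphabetically, ignoring any di-/tri- multipliers.
Putting it together: 8-chloro-6-methyloctanoic acid.

8-chloro-6-methyloctanoic acid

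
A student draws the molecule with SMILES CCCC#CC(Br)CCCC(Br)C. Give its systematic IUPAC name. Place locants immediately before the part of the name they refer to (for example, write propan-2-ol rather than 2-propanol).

Counting along the main chain through the multiple bond gives 11 carbons: the parent is undecane.
The chain contains a C≡C triple bond, so the unsaturation ending is -yne.
Number the chain so that numbering from this end puts the triple bond at C-4 rather than C-7.
With this numbering: the triple bond between C-4 and C-5; bromo groups at C-6 and C-10.
The name is 6,10-dibromoundec-4-yne.

6,10-dibromoundec-4-yne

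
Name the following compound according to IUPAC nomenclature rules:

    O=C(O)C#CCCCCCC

The longest carbon chain that includes the –COOH group and the multiple bond has 9 carbons, so the parent hydride is nonane.
The highest-priority functional group is a carboxylic acid (terminal –COOH), so the name ends in -oic acid.
A C≡C triple bond in the chain gives the infix -yne-.
Number the chain so that the carboxylic acid carbon is C-1 by definition.
This places the triple bond between C-2 and C-3.
The name is non-2-ynoic acid.

non-2-ynoic acid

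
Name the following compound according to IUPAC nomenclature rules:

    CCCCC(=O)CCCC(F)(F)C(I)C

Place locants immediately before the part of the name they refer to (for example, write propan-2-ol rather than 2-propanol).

9,9-difluoro-10-iodoundecan-5-one

Counting along the main chain through the carbonyl gives 11 carbons: the parent is undecane.
The principal characteristic group is a ketone (C=O on an internal carbon), named with the suffix -one.
The numbering direction is chosen so that numbering from this end puts the carbonyl group at C-5 rather than C-7.
This places the carbonyl at C-5; two fluoro groups at C-9; an iodo group at C-10.
The substituents are ordered alphabetically, ignoring any di-/tri- multipliers.
Assembling the pieces gives 9,9-difluoro-10-iodoundecan-5-one.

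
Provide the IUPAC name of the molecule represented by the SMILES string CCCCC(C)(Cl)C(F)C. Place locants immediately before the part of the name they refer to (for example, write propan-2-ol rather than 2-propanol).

The parent chain contains 7 carbons (heptane).
Choose the numbering such that the substituent locant set {2,3,3} is lower than {5,5,6} at the first point of difference.
That gives a chloro group at C-3; a fluoro group at C-2; a methyl group at C-3.
Prefixes are listed alphabetically: chloro, fluoro, methyl.
Assembling the pieces gives 3-chloro-2-fluoro-3-methylheptane.

3-chloro-2-fluoro-3-methylheptane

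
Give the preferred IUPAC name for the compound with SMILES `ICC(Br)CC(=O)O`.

3-bromo-4-iodobutanoic acid

The longest carbon chain that includes the –COOH group has 4 carbons, so the parent hydride is butane.
The highest-priority functional group is a carboxylic acid (terminal –COOH), so the name ends in -oic acid.
The numbering direction is chosen so that the carboxylic acid carbon is C-1 by definition.
That gives a bromo group at C-3; an iodo group at C-4.
Prefixes are listed alphabetically: bromo, iodo.
The name is 3-bromo-4-iodobutanoic acid.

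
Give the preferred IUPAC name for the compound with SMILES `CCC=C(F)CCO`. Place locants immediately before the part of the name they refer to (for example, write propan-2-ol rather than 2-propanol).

Counting along the main chain through the –OH group and the multiple bond gives 6 carbons: the parent is hexane.
The principal characteristic group is an alcohol (–OH), named with the suffix -ol.
A C=C double bond in the chain gives the infix -ene-.
Number the chain so that numbering from this end puts the hydroxyl group at C-1 rather than C-6.
This places the hydroxyl at C-1; the double bond between C-3 and C-4; a fluoro group at C-3.
The name is 3-fluorohex-3-en-1-ol.

3-fluorohex-3-en-1-ol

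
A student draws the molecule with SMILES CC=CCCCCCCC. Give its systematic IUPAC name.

dec-2-ene

The longest carbon chain that includes the multiple bond has 10 carbons, so the parent hydride is decane.
The chain contains a C=C double bond, so the unsaturation ending is -ene.
The numbering direction is chosen so that numbering from this end puts the double bond at C-2 rather than C-8.
With this numbering: the double bond between C-2 and C-3.
The name is dec-2-ene.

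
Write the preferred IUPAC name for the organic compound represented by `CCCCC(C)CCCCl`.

1-chloro-4-methyloctane

The parent chain contains 8 carbons (octane).
The numbering direction is chosen so that the substituent locant set {1,4} is lower than {5,8} at the first point of difference.
That gives a chloro group at C-1; a methyl group at C-4.
The substituents are ordered alphabetically, ignoring any di-/tri- multipliers.
Assembling the pieces gives 1-chloro-4-methyloctane.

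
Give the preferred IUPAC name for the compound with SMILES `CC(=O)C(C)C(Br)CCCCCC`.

4-bromo-3-methyldecan-2-one

Counting along the main chain through the carbonyl gives 10 carbons: the parent is decane.
A ketone (C=O on an internal carbon) is the principal characteristic group, giving the suffix -one.
Choose the numbering such that numbering from this end puts the carbonyl group at C-2 rather than C-9.
That gives the carbonyl at C-2; a bromo group at C-4; a methyl group at C-3.
The substituents are ordered alphabetically, ignoring any di-/tri- multipliers.
Assembling the pieces gives 4-bromo-3-methyldecan-2-one.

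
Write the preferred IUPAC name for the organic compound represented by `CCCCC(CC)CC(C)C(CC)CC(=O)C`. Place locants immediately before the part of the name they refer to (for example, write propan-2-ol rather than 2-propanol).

4,7-diethyl-5-methylundecan-2-one

The longest carbon chain that includes the carbonyl has 11 carbons, so the parent hydride is undecane.
The principal characteristic group is a ketone (C=O on an internal carbon), named with the suffix -one.
The numbering direction is chosen so that numbering from this end puts the carbonyl group at C-2 rather than C-10.
This places the carbonyl at C-2; ethyl groups at C-4 and C-7; a methyl group at C-5.
Prefixes are listed alphabetically: ethyl, methyl.
The name is 4,7-diethyl-5-methylundecan-2-one.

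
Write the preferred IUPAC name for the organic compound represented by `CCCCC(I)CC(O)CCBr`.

1-bromo-5-iodononan-3-ol

The longest carbon chain that includes the –OH group has 9 carbons, so the parent hydride is nonane.
The highest-priority functional group is an alcohol (–OH), so the name ends in -ol.
Choose the numbering such that numbering from this end puts the hydroxyl group at C-3 rather than C-7.
That gives the hydroxyl at C-3; a bromo group at C-1; an iodo group at C-5.
Prefixes are listed alphabetically: bromo, iodo.
The name is 1-bromo-5-iodononan-3-ol.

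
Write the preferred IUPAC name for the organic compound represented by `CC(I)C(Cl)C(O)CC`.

4-chloro-5-iodohexan-3-ol

Counting along the main chain through the –OH group gives 6 carbons: the parent is hexane.
The principal characteristic group is an alcohol (–OH), named with the suffix -ol.
Choose the numbering such that numbering from this end puts the hydroxyl group at C-3 rather than C-4.
This places the hydroxyl at C-3; a chloro group at C-4; an iodo group at C-5.
Substituent prefixes are cited in alphabetical order (multiplying prefixes like di-/tri- are ignored for ordering).
The name is 4-chloro-5-iodohexan-3-ol.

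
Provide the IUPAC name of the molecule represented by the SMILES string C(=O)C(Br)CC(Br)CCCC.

Counting along the main chain through the –CHO group gives 8 carbons: the parent is octane.
An aldehyde (terminal –CHO) is the principal characteristic group, giving the suffix -al.
The numbering direction is chosen so that the aldehyde carbon is C-1 by definition.
This places bromo groups at C-2 and C-4.
Putting it together: 2,4-dibromooctanal.

2,4-dibromooctanal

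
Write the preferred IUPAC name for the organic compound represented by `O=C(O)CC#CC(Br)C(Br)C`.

5,6-dibromohept-3-ynoic acid

The longest chain bearing the –COOH group and the multiple bond is 7 carbons long (heptane).
The principal characteristic group is a carboxylic acid (terminal –COOH), named with the suffix -oic acid.
A C≡C triple bond in the chain gives the infix -yne-.
The numbering direction is chosen so that the carboxylic acid carbon is C-1 by definition.
That gives the triple bond between C-3 and C-4; bromo groups at C-5 and C-6.
The name is 5,6-dibromohept-3-ynoic acid.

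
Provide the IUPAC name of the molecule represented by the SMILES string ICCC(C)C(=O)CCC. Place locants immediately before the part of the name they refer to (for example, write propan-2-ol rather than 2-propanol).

1-iodo-3-methylheptan-4-one

Counting along the main chain through the carbonyl gives 7 carbons: the parent is heptane.
The principal characteristic group is a ketone (C=O on an internal carbon), named with the suffix -one.
Number the chain so that the substituent locant set {1,3} is lower than {5,7} at the first point of difference.
This places the carbonyl at C-4; an iodo group at C-1; a methyl group at C-3.
Prefixes are listed alphabetically: iodo, methyl.
Putting it together: 1-iodo-3-methylheptan-4-one.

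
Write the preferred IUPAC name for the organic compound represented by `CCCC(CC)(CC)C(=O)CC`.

4,4-diethylheptan-3-one

Counting along the main chain through the carbonyl gives 7 carbons: the parent is heptane.
The highest-priority functional group is a ketone (C=O on an internal carbon), so the name ends in -one.
Choose the numbering such that numbering from this end puts the carbonyl group at C-3 rather than C-5.
With this numbering: the carbonyl at C-3; two ethyl groups at C-4.
Putting it together: 4,4-diethylheptan-3-one.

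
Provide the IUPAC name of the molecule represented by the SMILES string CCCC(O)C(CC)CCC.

5-ethyloctan-4-ol

Counting along the main chain through the –OH group gives 8 carbons: the parent is octane.
An alcohol (–OH) is the principal characteristic group, giving the suffix -ol.
Number the chain so that numbering from this end puts the hydroxyl group at C-4 rather than C-5.
With this numbering: the hydroxyl at C-4; an ethyl group at C-5.
Putting it together: 5-ethyloctan-4-ol.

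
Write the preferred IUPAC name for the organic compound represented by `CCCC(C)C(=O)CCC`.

5-methyloctan-4-one

Counting along the main chain through the carbonyl gives 8 carbons: the parent is octane.
The principal characteristic group is a ketone (C=O on an internal carbon), named with the suffix -one.
Number the chain so that numbering from this end puts the carbonyl group at C-4 rather than C-5.
That gives the carbonyl at C-4; a methyl group at C-5.
Assembling the pieces gives 5-methyloctan-4-one.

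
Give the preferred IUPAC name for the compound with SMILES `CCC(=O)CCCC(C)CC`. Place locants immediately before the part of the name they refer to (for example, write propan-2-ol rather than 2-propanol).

The longest chain bearing the carbonyl is 9 carbons long (nonane).
The principal characteristic group is a ketone (C=O on an internal carbon), named with the suffix -one.
Choose the numbering such that numbering from this end puts the carbonyl group at C-3 rather than C-7.
This places the carbonyl at C-3; a methyl group at C-7.
The name is 7-methylnonan-3-one.

7-methylnonan-3-one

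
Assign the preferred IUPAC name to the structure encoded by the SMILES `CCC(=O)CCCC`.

The longest chain bearing the carbonyl is 7 carbons long (heptane).
The principal characteristic group is a ketone (C=O on an internal carbon), named with the suffix -one.
Number the chain so that numbering from this end puts the carbonyl group at C-3 rather than C-5.
This places the carbonyl at C-3.
Putting it together: heptan-3-one.

heptan-3-one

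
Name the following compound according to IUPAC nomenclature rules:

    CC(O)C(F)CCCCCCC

3-fluorodecan-2-ol

Counting along the main chain through the –OH group gives 10 carbons: the parent is decane.
The principal characteristic group is an alcohol (–OH), named with the suffix -ol.
Choose the numbering such that numbering from this end puts the hydroxyl group at C-2 rather than C-9.
This places the hydroxyl at C-2; a fluoro group at C-3.
Putting it together: 3-fluorodecan-2-ol.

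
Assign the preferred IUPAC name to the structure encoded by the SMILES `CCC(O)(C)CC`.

Counting along the main chain through the –OH group gives 5 carbons: the parent is pentane.
An alcohol (–OH) is the principal characteristic group, giving the suffix -ol.
Numbering from either end gives identical locants here.
That gives the hydroxyl at C-3; a methyl group at C-3.
The name is 3-methylpentan-3-ol.

3-methylpentan-3-ol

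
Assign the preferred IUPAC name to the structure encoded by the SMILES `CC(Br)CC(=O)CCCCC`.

2-bromononan-4-one

The longest chain bearing the carbonyl is 9 carbons long (nonane).
The principal characteristic group is a ketone (C=O on an internal carbon), named with the suffix -one.
Number the chain so that numbering from this end puts the carbonyl group at C-4 rather than C-6.
That gives the carbonyl at C-4; a bromo group at C-2.
Assembling the pieces gives 2-bromononan-4-one.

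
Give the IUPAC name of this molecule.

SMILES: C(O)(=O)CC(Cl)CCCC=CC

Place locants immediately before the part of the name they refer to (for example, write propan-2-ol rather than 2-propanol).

The longest chain bearing the –COOH group and the multiple bond is 9 carbons long (nonane).
The principal characteristic group is a carboxylic acid (terminal –COOH), named with the suffix -oic acid.
The chain contains a C=C double bond, so the unsaturation ending is -ene.
Choose the numbering such that the carboxylic acid carbon is C-1 by definition.
That gives the double bond between C-7 and C-8; a chloro group at C-3.
Putting it together: 3-chloronon-7-enoic acid.

3-chloronon-7-enoic acid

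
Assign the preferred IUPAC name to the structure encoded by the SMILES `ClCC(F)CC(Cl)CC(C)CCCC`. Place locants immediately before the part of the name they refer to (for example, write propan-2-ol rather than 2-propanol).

The longest carbon chain is 10 atoms: the parent is decane.
The numbering direction is chosen so that the substituent locant set {1,2,4,6} is lower than {5,7,9,10} at the first point of difference.
With this numbering: chloro groups at C-1 and C-4; a fluoro group at C-2; a methyl group at C-6.
Prefixes are listed alphabetically: chloro, fluoro, methyl.
Assembling the pieces gives 1,4-dichloro-2-fluoro-6-methyldecane.

1,4-dichloro-2-fluoro-6-methyldecane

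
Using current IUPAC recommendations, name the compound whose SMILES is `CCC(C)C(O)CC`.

4-methylhexan-3-ol

The longest chain bearing the –OH group is 6 carbons long (hexane).
An alcohol (–OH) is the principal characteristic group, giving the suffix -ol.
Choose the numbering such that numbering from this end puts the hydroxyl group at C-3 rather than C-4.
This places the hydroxyl at C-3; a methyl group at C-4.
The name is 4-methylhexan-3-ol.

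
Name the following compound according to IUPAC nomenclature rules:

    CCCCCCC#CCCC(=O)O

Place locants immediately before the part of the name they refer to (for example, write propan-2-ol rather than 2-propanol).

The longest chain bearing the –COOH group and the multiple bond is 11 carbons long (undecane).
The principal characteristic group is a carboxylic acid (terminal –COOH), named with the suffix -oic acid.
A C≡C triple bond in the chain gives the infix -yne-.
The numbering direction is chosen so that the carboxylic acid carbon is C-1 by definition.
With this numbering: the triple bond between C-4 and C-5.
Putting it together: undec-4-ynoic acid.

undec-4-ynoic acid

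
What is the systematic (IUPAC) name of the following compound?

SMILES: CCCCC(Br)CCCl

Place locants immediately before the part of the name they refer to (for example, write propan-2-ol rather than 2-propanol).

3-bromo-1-chloroheptane

The parent chain contains 7 carbons (heptane).
The numbering direction is chosen so that the substituent locant set {1,3} is lower than {5,7} at the first point of difference.
With this numbering: a bromo group at C-3; a chloro group at C-1.
Substituent prefixes are cited in alphabetical order (multiplying prefixes like di-/tri- are ignored for ordering).
Putting it together: 3-bromo-1-chloroheptane.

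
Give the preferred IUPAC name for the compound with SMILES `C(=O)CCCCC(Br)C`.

The longest carbon chain that includes the –CHO group has 7 carbons, so the parent hydride is heptane.
An aldehyde (terminal –CHO) is the principal characteristic group, giving the suffix -al.
Number the chain so that the aldehyde carbon is C-1 by definition.
This places a bromo group at C-6.
Putting it together: 6-bromoheptanal.

6-bromoheptanal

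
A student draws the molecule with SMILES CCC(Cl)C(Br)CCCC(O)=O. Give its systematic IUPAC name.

5-bromo-6-chlorooctanoic acid

The longest carbon chain that includes the –COOH group has 8 carbons, so the parent hydride is octane.
The highest-priority functional group is a carboxylic acid (terminal –COOH), so the name ends in -oic acid.
Number the chain so that the carboxylic acid carbon is C-1 by definition.
This places a bromo group at C-5; a chloro group at C-6.
Prefixes are listed alphabetically: bromo, chloro.
Putting it together: 5-bromo-6-chlorooctanoic acid.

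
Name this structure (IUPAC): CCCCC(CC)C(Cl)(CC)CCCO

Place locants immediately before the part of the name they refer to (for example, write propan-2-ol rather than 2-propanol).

The longest carbon chain that includes the –OH group has 9 carbons, so the parent hydride is nonane.
The principal characteristic group is an alcohol (–OH), named with the suffix -ol.
The numbering direction is chosen so that numbering from this end puts the hydroxyl group at C-1 rather than C-9.
That gives the hydroxyl at C-1; a chloro group at C-4; ethyl groups at C-4 and C-5.
Prefixes are listed alphabetically: chloro, ethyl.
Putting it together: 4-chloro-4,5-diethylnonan-1-ol.

4-chloro-4,5-diethylnonan-1-ol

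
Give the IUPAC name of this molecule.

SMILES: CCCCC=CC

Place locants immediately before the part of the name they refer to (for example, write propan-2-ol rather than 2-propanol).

The longest chain bearing the multiple bond is 7 carbons long (heptane).
The chain contains a C=C double bond, so the unsaturation ending is -ene.
Choose the numbering such that numbering from this end puts the double bond at C-2 rather than C-5.
This places the double bond between C-2 and C-3.
Putting it together: hept-2-ene.

hept-2-ene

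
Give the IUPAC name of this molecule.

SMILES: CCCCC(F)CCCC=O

5-fluorononanal

The longest carbon chain that includes the –CHO group has 9 carbons, so the parent hydride is nonane.
An aldehyde (terminal –CHO) is the principal characteristic group, giving the suffix -al.
Choose the numbering such that the aldehyde carbon is C-1 by definition.
This places a fluoro group at C-5.
Assembling the pieces gives 5-fluorononanal.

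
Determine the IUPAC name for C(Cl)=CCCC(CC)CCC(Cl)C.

The longest chain bearing the multiple bond is 9 carbons long (nonane).
There is one C=C double bond, indicated by the ending -ene.
Number the chain so that numbering from this end puts the double bond at C-1 rather than C-8.
This places the double bond between C-1 and C-2; chloro groups at C-1 and C-8; an ethyl group at C-5.
The substituents are ordered alphabetically, ignoring any di-/tri- multipliers.
The name is 1,8-dichloro-5-ethylnon-1-ene.

1,8-dichloro-5-ethylnon-1-ene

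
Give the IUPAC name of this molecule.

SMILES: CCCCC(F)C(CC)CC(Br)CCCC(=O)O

5-bromo-7-ethyl-8-fluorododecanoic acid

The longest carbon chain that includes the –COOH group has 12 carbons, so the parent hydride is dodecane.
A carboxylic acid (terminal –COOH) is the principal characteristic group, giving the suffix -oic acid.
Number the chain so that the carboxylic acid carbon is C-1 by definition.
This places a bromo group at C-5; an ethyl group at C-7; a fluoro group at C-8.
Substituent prefixes are cited in alphabetical order (multiplying prefixes like di-/tri- are ignored for ordering).
Putting it together: 5-bromo-7-ethyl-8-fluorododecanoic acid.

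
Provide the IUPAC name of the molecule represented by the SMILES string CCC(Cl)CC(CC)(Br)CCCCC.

The longest carbon chain is 10 atoms: the parent is decane.
Number the chain so that the substituent locant set {3,5,5} is lower than {6,6,8} at the first point of difference.
This places a bromo group at C-5; a chloro group at C-3; an ethyl group at C-5.
Substituent prefixes are cited in alphabetical order (multiplying prefixes like di-/tri- are ignored for ordering).
Putting it together: 5-bromo-3-chloro-5-ethyldecane.

5-bromo-3-chloro-5-ethyldecane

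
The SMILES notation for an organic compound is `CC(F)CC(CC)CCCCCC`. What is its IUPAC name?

The longest carbon chain is 10 atoms: the parent is decane.
The numbering direction is chosen so that the substituent locant set {2,4} is lower than {7,9} at the first point of difference.
This places an ethyl group at C-4; a fluoro group at C-2.
The substituents are ordered alphabetically, ignoring any di-/tri- multipliers.
Assembling the pieces gives 4-ethyl-2-fluorodecane.

4-ethyl-2-fluorodecane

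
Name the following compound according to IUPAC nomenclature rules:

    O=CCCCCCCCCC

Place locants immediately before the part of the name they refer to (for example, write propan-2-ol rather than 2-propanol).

The longest chain bearing the –CHO group is 10 carbons long (decane).
An aldehyde (terminal –CHO) is the principal characteristic group, giving the suffix -al.
Number the chain so that the aldehyde carbon is C-1 by definition.
Putting it together: decanal.

decanal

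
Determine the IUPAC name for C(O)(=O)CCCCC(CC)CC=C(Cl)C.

9-chloro-6-ethyldec-8-enoic acid

The longest carbon chain that includes the –COOH group and the multiple bond has 10 carbons, so the parent hydride is decane.
The highest-priority functional group is a carboxylic acid (terminal –COOH), so the name ends in -oic acid.
The chain contains a C=C double bond, so the unsaturation ending is -ene.
Number the chain so that the carboxylic acid carbon is C-1 by definition.
This places the double bond between C-8 and C-9; a chloro group at C-9; an ethyl group at C-6.
Substituent prefixes are cited in alphabetical order (multiplying prefixes like di-/tri- are ignored for ordering).
Assembling the pieces gives 9-chloro-6-ethyldec-8-enoic acid.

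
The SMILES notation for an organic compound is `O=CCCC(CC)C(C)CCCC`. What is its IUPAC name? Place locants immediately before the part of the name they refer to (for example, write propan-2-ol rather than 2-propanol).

Counting along the main chain through the –CHO group gives 9 carbons: the parent is nonane.
The principal characteristic group is an aldehyde (terminal –CHO), named with the suffix -al.
The numbering direction is chosen so that the aldehyde carbon is C-1 by definition.
With this numbering: an ethyl group at C-4; a methyl group at C-5.
Substituent prefixes are cited in alphabetical order (multiplying prefixes like di-/tri- are ignored for ordering).
The name is 4-ethyl-5-methylnonanal.

4-ethyl-5-methylnonanal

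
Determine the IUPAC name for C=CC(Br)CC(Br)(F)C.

3,5-dibromo-5-fluorohex-1-ene

The longest carbon chain that includes the multiple bond has 6 carbons, so the parent hydride is hexane.
The chain contains a C=C double bond, so the unsaturation ending is -ene.
Number the chain so that numbering from this end puts the double bond at C-1 rather than C-5.
With this numbering: the double bond between C-1 and C-2; bromo groups at C-3 and C-5; a fluoro group at C-5.
Prefixes are listed alphabetically: bromo, fluoro.
Putting it together: 3,5-dibromo-5-fluorohex-1-ene.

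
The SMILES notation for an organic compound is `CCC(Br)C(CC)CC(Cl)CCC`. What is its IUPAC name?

3-bromo-6-chloro-4-ethylnonane

The longest continuous carbon chain has 9 atoms, so the parent hydride is nonane.
Choose the numbering such that the substituent locant set {3,4,6} is lower than {4,6,7} at the first point of difference.
That gives a bromo group at C-3; a chloro group at C-6; an ethyl group at C-4.
Prefixes are listed alphabetically: bromo, chloro, ethyl.
Putting it together: 3-bromo-6-chloro-4-ethylnonane.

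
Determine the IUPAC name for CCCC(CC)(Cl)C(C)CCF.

The parent chain contains 7 carbons (heptane).
Choose the numbering such that the substituent locant set {1,3,4,4} is lower than {4,4,5,7} at the first point of difference.
With this numbering: a chloro group at C-4; an ethyl group at C-4; a fluoro group at C-1; a methyl group at C-3.
Substituent prefixes are cited in alphabetical order (multiplying prefixes like di-/tri- are ignored for ordering).
Putting it together: 4-chloro-4-ethyl-1-fluoro-3-methylheptane.

4-chloro-4-ethyl-1-fluoro-3-methylheptane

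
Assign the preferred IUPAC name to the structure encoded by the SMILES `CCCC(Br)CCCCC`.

4-bromononane

The longest continuous carbon chain has 9 atoms, so the parent hydride is nonane.
The numbering direction is chosen so that the substituent locant set {4} is lower than {6} at the first point of difference.
That gives a bromo group at C-4.
Putting it together: 4-bromononane.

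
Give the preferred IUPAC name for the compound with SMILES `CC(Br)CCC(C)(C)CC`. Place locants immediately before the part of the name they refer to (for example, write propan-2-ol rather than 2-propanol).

2-bromo-5,5-dimethylheptane

The longest continuous carbon chain has 7 atoms, so the parent hydride is heptane.
The numbering direction is chosen so that the substituent locant set {2,5,5} is lower than {3,3,6} at the first point of difference.
That gives a bromo group at C-2; two methyl groups at C-5.
The substituents are ordered alphabetically, ignoring any di-/tri- multipliers.
Putting it together: 2-bromo-5,5-dimethylheptane.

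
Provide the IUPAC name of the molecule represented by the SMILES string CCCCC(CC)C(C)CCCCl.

1-chloro-5-ethyl-4-methylnonane

The longest continuous carbon chain has 9 atoms, so the parent hydride is nonane.
The numbering direction is chosen so that the substituent locant set {1,4,5} is lower than {5,6,9} at the first point of difference.
That gives a chloro group at C-1; an ethyl group at C-5; a methyl group at C-4.
Prefixes are listed alphabetically: chloro, ethyl, methyl.
Assembling the pieces gives 1-chloro-5-ethyl-4-methylnonane.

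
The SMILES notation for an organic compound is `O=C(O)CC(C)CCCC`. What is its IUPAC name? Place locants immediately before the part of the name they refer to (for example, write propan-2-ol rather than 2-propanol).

3-methylheptanoic acid

Counting along the main chain through the –COOH group gives 7 carbons: the parent is heptane.
A carboxylic acid (terminal –COOH) is the principal characteristic group, giving the suffix -oic acid.
Choose the numbering such that the carboxylic acid carbon is C-1 by definition.
With this numbering: a methyl group at C-3.
The name is 3-methylheptanoic acid.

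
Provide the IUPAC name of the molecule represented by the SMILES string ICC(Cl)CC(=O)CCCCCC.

2-chloro-1-iododecan-4-one

Counting along the main chain through the carbonyl gives 10 carbons: the parent is decane.
A ketone (C=O on an internal carbon) is the principal characteristic group, giving the suffix -one.
The numbering direction is chosen so that numbering from this end puts the carbonyl group at C-4 rather than C-7.
That gives the carbonyl at C-4; a chloro group at C-2; an iodo group at C-1.
The substituents are ordered alphabetically, ignoring any di-/tri- multipliers.
The name is 2-chloro-1-iododecan-4-one.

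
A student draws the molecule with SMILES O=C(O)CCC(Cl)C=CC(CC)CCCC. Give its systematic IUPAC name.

4-chloro-7-ethylundec-5-enoic acid

The longest carbon chain that includes the –COOH group and the multiple bond has 11 carbons, so the parent hydride is undecane.
The highest-priority functional group is a carboxylic acid (terminal –COOH), so the name ends in -oic acid.
The chain contains a C=C double bond, so the unsaturation ending is -ene.
The numbering direction is chosen so that the carboxylic acid carbon is C-1 by definition.
This places the double bond between C-5 and C-6; a chloro group at C-4; an ethyl group at C-7.
The substituents are ordered alphabetically, ignoring any di-/tri- multipliers.
Assembling the pieces gives 4-chloro-7-ethylundec-5-enoic acid.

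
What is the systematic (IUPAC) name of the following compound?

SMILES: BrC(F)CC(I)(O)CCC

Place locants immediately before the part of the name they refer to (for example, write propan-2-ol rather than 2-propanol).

The longest carbon chain that includes the –OH group has 6 carbons, so the parent hydride is hexane.
An alcohol (–OH) is the principal characteristic group, giving the suffix -ol.
Number the chain so that numbering from this end puts the hydroxyl group at C-3 rather than C-4.
This places the hydroxyl at C-3; a bromo group at C-1; a fluoro group at C-1; an iodo group at C-3.
Substituent prefixes are cited in alphabetical order (multiplying prefixes like di-/tri- are ignored for ordering).
Assembling the pieces gives 1-bromo-1-fluoro-3-iodohexan-3-ol.

1-bromo-1-fluoro-3-iodohexan-3-ol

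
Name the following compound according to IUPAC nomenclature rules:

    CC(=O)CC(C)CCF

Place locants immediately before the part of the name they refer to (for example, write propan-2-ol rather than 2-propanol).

6-fluoro-4-methylhexan-2-one

The longest carbon chain that includes the carbonyl has 6 carbons, so the parent hydride is hexane.
The principal characteristic group is a ketone (C=O on an internal carbon), named with the suffix -one.
Choose the numbering such that numbering from this end puts the carbonyl group at C-2 rather than C-5.
This places the carbonyl at C-2; a fluoro group at C-6; a methyl group at C-4.
The substituents are ordered alphabetically, ignoring any di-/tri- multipliers.
The name is 6-fluoro-4-methylhexan-2-one.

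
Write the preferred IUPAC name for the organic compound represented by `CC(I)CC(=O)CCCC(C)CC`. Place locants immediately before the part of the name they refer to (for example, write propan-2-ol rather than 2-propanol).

The longest chain bearing the carbonyl is 10 carbons long (decane).
The principal characteristic group is a ketone (C=O on an internal carbon), named with the suffix -one.
The numbering direction is chosen so that numbering from this end puts the carbonyl group at C-4 rather than C-7.
With this numbering: the carbonyl at C-4; an iodo group at C-2; a methyl group at C-8.
Substituent prefixes are cited in alphabetical order (multiplying prefixes like di-/tri- are ignored for ordering).
Assembling the pieces gives 2-iodo-8-methyldecan-4-one.

2-iodo-8-methyldecan-4-one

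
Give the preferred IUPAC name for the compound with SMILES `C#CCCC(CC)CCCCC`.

The longest chain bearing the multiple bond is 10 carbons long (decane).
The chain contains a C≡C triple bond, so the unsaturation ending is -yne.
Choose the numbering such that numbering from this end puts the triple bond at C-1 rather than C-9.
That gives the triple bond between C-1 and C-2; an ethyl group at C-5.
Putting it together: 5-ethyldec-1-yne.

5-ethyldec-1-yne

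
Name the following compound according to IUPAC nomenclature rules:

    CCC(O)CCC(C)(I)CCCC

6-iodo-6-methyldecan-3-ol

The longest carbon chain that includes the –OH group has 10 carbons, so the parent hydride is decane.
The principal characteristic group is an alcohol (–OH), named with the suffix -ol.
The numbering direction is chosen so that numbering from this end puts the hydroxyl group at C-3 rather than C-8.
With this numbering: the hydroxyl at C-3; an iodo group at C-6; a methyl group at C-6.
Substituent prefixes are cited in alphabetical order (multiplying prefixes like di-/tri- are ignored for ordering).
Putting it together: 6-iodo-6-methyldecan-3-ol.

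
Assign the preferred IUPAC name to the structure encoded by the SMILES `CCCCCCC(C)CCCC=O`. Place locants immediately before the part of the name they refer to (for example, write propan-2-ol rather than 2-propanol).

5-methylundecanal

Counting along the main chain through the –CHO group gives 11 carbons: the parent is undecane.
An aldehyde (terminal –CHO) is the principal characteristic group, giving the suffix -al.
Choose the numbering such that the aldehyde carbon is C-1 by definition.
That gives a methyl group at C-5.
Assembling the pieces gives 5-methylundecanal.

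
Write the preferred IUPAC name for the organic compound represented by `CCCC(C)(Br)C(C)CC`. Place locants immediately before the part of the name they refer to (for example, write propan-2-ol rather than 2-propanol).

The parent chain contains 7 carbons (heptane).
Number the chain so that the substituent locant set {3,4,4} is lower than {4,4,5} at the first point of difference.
With this numbering: a bromo group at C-4; methyl groups at C-3 and C-4.
Prefixes are listed alphabetically: bromo, methyl.
The name is 4-bromo-3,4-dimethylheptane.

4-bromo-3,4-dimethylheptane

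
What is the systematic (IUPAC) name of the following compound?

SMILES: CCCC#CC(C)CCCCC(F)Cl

Counting along the main chain through the multiple bond gives 11 carbons: the parent is undecane.
The chain contains a C≡C triple bond, so the unsaturation ending is -yne.
The numbering direction is chosen so that numbering from this end puts the triple bond at C-4 rather than C-7.
That gives the triple bond between C-4 and C-5; a chloro group at C-11; a fluoro group at C-11; a methyl group at C-6.
The substituents are ordered alphabetically, ignoring any di-/tri- multipliers.
Assembling the pieces gives 11-chloro-11-fluoro-6-methylundec-4-yne.

11-chloro-11-fluoro-6-methylundec-4-yne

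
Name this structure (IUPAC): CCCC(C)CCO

The longest chain bearing the –OH group is 6 carbons long (hexane).
The highest-priority functional group is an alcohol (–OH), so the name ends in -ol.
Choose the numbering such that numbering from this end puts the hydroxyl group at C-1 rather than C-6.
That gives the hydroxyl at C-1; a methyl group at C-3.
Putting it together: 3-methylhexan-1-ol.

3-methylhexan-1-ol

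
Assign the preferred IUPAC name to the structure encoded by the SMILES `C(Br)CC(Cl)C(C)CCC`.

The longest continuous carbon chain has 7 atoms, so the parent hydride is heptane.
Choose the numbering such that the substituent locant set {1,3,4} is lower than {4,5,7} at the first point of difference.
That gives a bromo group at C-1; a chloro group at C-3; a methyl group at C-4.
Prefixes are listed alphabetically: bromo, chloro, methyl.
Putting it together: 1-bromo-3-chloro-4-methylheptane.

1-bromo-3-chloro-4-methylheptane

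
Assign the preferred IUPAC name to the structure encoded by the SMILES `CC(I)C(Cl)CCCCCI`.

6-chloro-1,7-diiodooctane

The longest carbon chain is 8 atoms: the parent is octane.
The numbering direction is chosen so that the substituent locant set {1,6,7} is lower than {2,3,8} at the first point of difference.
That gives a chloro group at C-6; iodo groups at C-1 and C-7.
Substituent prefixes are cited in alphabetical order (multiplying prefixes like di-/tri- are ignored for ordering).
Assembling the pieces gives 6-chloro-1,7-diiodooctane.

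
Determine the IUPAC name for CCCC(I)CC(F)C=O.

The longest carbon chain that includes the –CHO group has 7 carbons, so the parent hydride is heptane.
The principal characteristic group is an aldehyde (terminal –CHO), named with the suffix -al.
Choose the numbering such that the aldehyde carbon is C-1 by definition.
That gives a fluoro group at C-2; an iodo group at C-4.
Substituent prefixes are cited in alphabetical order (multiplying prefixes like di-/tri- are ignored for ordering).
Putting it together: 2-fluoro-4-iodoheptanal.

2-fluoro-4-iodoheptanal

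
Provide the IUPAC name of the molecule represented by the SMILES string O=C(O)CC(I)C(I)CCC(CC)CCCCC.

7-ethyl-3,4-diiodododecanoic acid

Counting along the main chain through the –COOH group gives 12 carbons: the parent is dodecane.
A carboxylic acid (terminal –COOH) is the principal characteristic group, giving the suffix -oic acid.
Number the chain so that the carboxylic acid carbon is C-1 by definition.
With this numbering: an ethyl group at C-7; iodo groups at C-3 and C-4.
Substituent prefixes are cited in alphabetical order (multiplying prefixes like di-/tri- are ignored for ordering).
Assembling the pieces gives 7-ethyl-3,4-diiodododecanoic acid.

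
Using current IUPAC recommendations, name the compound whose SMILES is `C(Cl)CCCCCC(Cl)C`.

The longest continuous carbon chain has 8 atoms, so the parent hydride is octane.
The numbering direction is chosen so that the substituent locant set {1,7} is lower than {2,8} at the first point of difference.
With this numbering: chloro groups at C-1 and C-7.
Assembling the pieces gives 1,7-dichlorooctane.

1,7-dichlorooctane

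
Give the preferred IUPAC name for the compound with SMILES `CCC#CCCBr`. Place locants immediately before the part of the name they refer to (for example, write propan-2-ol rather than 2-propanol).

The longest chain bearing the multiple bond is 6 carbons long (hexane).
A C≡C triple bond in the chain gives the infix -yne-.
The numbering direction is chosen so that the substituent locant set {1} is lower than {6} at the first point of difference.
This places the triple bond between C-3 and C-4; a bromo group at C-1.
The name is 1-bromohex-3-yne.

1-bromohex-3-yne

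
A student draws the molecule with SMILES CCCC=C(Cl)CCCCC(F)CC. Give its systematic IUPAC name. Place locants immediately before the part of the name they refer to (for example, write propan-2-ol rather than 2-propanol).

5-chloro-10-fluorododec-4-ene

Counting along the main chain through the multiple bond gives 12 carbons: the parent is dodecane.
There is one C=C double bond, indicated by the ending -ene.
The numbering direction is chosen so that numbering from this end puts the double bond at C-4 rather than C-8.
With this numbering: the double bond between C-4 and C-5; a chloro group at C-5; a fluoro group at C-10.
The substituents are ordered alphabetically, ignoring any di-/tri- multipliers.
Putting it together: 5-chloro-10-fluorododec-4-ene.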